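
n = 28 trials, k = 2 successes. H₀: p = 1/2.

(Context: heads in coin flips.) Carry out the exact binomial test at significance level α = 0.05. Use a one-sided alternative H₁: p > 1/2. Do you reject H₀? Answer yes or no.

reject H₀: no

Exact binomial: n=28, k=2, p₀=1/2=0.5000
P(X≥2) from Σ C(n,i)·p₀^i·(1−p₀)^(n−i)
p-value (one-sided, H₁ greater) = 1.00000
At α=0.05: p ≥ α → fail to reject H₀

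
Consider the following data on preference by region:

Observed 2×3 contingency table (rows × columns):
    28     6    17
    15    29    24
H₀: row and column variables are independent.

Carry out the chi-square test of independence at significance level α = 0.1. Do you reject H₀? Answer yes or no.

Row totals [51, 68], col totals [43, 35, 41], n=119
χ² = (28−18.43)²/18.43 + (6−15.00)²/15.00 + (17−17.57)²/17.57 + (15−24.57)²/24.57 + (29−20.00)²/20.00 + (24−23.43)²/23.43 = 18.1821
df = 2
p-value (upper-tail) = 0.00011
At α=0.1: p < α → reject H₀

reject H₀: yes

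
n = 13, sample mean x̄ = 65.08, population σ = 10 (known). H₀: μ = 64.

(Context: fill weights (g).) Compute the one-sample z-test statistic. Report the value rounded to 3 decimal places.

test statistic = 0.389

SE = σ/√n = 10/√13 = 2.7735
z = (x̄−μ₀)/SE = (65.08−64)/2.7735 = 0.3894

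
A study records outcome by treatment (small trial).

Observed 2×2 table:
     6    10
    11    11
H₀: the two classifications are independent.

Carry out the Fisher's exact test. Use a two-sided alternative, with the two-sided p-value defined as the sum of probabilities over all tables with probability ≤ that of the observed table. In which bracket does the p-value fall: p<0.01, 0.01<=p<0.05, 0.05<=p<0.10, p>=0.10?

p-value bracket: p>=0.10

Margins: r₁=16, r₂=22, c₁=17, c₂=21, n=38
p_obs = C(16,6)·C(22,11)/C(38,17); sum pmf over tables with pmf ≤ p_obs
p-value (two-sided) = 0.52054
→ bracket: p>=0.10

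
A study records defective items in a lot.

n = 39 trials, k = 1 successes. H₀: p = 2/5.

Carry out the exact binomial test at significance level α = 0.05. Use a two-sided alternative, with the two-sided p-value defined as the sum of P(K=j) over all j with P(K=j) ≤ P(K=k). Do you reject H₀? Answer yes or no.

Exact binomial: n=39, k=1, p₀=2/5=0.4000
P(X=j) = C(n,j)·p₀^j·(1−p₀)^(n−j); p = Σ P(X=j) over j with P(X=j) ≤ P(X=1)
p-value (two-sided) = 0.00000
At α=0.05: p < α → reject H₀

reject H₀: yes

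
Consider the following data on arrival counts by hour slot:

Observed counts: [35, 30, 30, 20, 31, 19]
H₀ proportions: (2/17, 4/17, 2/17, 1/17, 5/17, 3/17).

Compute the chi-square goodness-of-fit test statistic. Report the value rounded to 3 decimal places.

n = 165; E_i = n·p_i = [19.41, 38.82, 19.41, 9.71, 48.53, 29.12]
χ² = (35−19.41)²/19.41 + (30−38.82)²/38.82 + (30−19.41)²/19.41 + (20−9.71)²/9.71 + (31−48.53)²/48.53 + (19−29.12)²/29.12 = 41.0640
df = 5

test statistic = 41.064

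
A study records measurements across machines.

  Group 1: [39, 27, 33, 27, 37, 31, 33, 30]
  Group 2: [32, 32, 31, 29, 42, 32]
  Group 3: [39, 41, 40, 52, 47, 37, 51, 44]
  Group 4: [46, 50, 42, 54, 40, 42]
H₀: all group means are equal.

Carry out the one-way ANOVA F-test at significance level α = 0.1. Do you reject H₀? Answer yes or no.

Group means [32.12, 33.00, 43.88, 45.67], grand mean 38.571
SSB = Σnᵢ(x̄ᵢ−x̄)² = 1045.774; SSW = ΣΣ(x−x̄ᵢ)² = 603.083
MSB = 1045.774/3 = 348.5913; MSW = 603.083/24 = 25.1285
F = MSB/MSW = 13.8724
df = (3, 24)
p-value (upper-tail) = 0.00002
At α=0.1: p < α → reject H₀

reject H₀: yes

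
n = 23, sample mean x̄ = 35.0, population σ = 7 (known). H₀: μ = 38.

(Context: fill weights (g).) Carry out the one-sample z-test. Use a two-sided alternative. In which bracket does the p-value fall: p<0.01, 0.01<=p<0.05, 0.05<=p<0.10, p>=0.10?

SE = σ/√n = 7/√23 = 1.4596
z = (x̄−μ₀)/SE = (35.0−38)/1.4596 = -2.0554
p-value (two-sided) = 0.03984
→ bracket: 0.01<=p<0.05

p-value bracket: 0.01<=p<0.05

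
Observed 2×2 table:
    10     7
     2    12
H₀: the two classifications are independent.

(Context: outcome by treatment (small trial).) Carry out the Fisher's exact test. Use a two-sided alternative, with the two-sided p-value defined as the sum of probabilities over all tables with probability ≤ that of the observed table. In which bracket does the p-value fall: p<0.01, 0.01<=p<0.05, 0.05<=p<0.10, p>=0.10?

Margins: r₁=17, r₂=14, c₁=12, c₂=19, n=31
p_obs = C(17,10)·C(14,2)/C(31,12); sum pmf over tables with pmf ≤ p_obs
p-value (two-sided) = 0.02447
→ bracket: 0.01<=p<0.05

p-value bracket: 0.01<=p<0.05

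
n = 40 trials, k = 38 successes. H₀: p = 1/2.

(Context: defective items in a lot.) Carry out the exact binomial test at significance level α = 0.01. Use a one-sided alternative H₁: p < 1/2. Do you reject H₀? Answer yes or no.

Exact binomial: n=40, k=38, p₀=1/2=0.5000
P(X≤38) from Σ C(n,i)·p₀^i·(1−p₀)^(n−i)
p-value (one-sided, H₁ less) = 1.00000
At α=0.01: p ≥ α → fail to reject H₀

reject H₀: no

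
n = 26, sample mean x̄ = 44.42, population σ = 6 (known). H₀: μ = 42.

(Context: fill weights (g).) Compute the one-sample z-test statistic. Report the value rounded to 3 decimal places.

SE = σ/√n = 6/√26 = 1.1767
z = (x̄−μ₀)/SE = (44.42−42)/1.1767 = 2.0566

test statistic = 2.057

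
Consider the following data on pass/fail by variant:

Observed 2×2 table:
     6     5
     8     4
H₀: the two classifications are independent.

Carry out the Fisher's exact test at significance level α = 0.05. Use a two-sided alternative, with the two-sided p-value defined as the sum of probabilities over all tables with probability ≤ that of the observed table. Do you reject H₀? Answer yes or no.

Margins: r₁=11, r₂=12, c₁=14, c₂=9, n=23
p_obs = C(11,6)·C(12,8)/C(23,14); sum pmf over tables with pmf ≤ p_obs
p-value (two-sided) = 0.68017
At α=0.05: p ≥ α → fail to reject H₀

reject H₀: no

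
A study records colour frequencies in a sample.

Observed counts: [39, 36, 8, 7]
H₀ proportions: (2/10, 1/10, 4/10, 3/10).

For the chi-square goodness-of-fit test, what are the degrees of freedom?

df = k − 1 = 4 − 1 = 3

degrees of freedom = 3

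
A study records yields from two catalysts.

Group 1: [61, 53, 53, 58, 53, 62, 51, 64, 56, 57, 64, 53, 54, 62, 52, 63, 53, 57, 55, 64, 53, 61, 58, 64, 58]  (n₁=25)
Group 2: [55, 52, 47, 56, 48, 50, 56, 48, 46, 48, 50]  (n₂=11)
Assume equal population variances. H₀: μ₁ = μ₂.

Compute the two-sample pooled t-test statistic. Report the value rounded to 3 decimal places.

x̄₁=57.560, s₁=4.473, n₁=25
x̄₂=50.545, s₂=3.671, n₂=11
s_p² = [24·4.473² + 10·3.671²]/34 = 18.0849
SE = √(s_p²·(1/25+1/11)) = 1.5387
t = (57.560−50.545)/1.5387 = 4.5589
df = 34

test statistic = 4.559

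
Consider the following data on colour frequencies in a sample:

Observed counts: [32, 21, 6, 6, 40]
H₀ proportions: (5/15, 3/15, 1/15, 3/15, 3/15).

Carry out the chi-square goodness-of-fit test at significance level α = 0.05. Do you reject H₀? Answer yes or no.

reject H₀: yes

n = 105; E_i = n·p_i = [35.00, 21.00, 7.00, 21.00, 21.00]
χ² = (32−35.00)²/35.00 + (21−21.00)²/21.00 + (6−7.00)²/7.00 + (6−21.00)²/21.00 + (40−21.00)²/21.00 = 28.3048
df = 4
p-value (upper-tail) = 0.00001
At α=0.05: p < α → reject H₀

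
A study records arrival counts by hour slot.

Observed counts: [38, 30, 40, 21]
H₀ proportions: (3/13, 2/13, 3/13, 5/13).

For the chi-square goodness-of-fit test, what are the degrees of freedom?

df = k − 1 = 4 − 1 = 3

degrees of freedom = 3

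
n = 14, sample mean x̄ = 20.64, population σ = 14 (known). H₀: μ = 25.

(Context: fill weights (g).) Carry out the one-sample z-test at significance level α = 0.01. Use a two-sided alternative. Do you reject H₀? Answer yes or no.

SE = σ/√n = 14/√14 = 3.7417
z = (x̄−μ₀)/SE = (20.64−25)/3.7417 = -1.1653
p-value (two-sided) = 0.24391
At α=0.01: p ≥ α → fail to reject H₀

reject H₀: no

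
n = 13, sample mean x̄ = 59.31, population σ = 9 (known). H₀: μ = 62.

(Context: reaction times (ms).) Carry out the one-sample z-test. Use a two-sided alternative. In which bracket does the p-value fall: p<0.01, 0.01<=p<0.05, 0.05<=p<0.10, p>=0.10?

SE = σ/√n = 9/√13 = 2.4962
z = (x̄−μ₀)/SE = (59.31−62)/2.4962 = -1.0777
p-value (two-sided) = 0.28119
→ bracket: p>=0.10

p-value bracket: p>=0.10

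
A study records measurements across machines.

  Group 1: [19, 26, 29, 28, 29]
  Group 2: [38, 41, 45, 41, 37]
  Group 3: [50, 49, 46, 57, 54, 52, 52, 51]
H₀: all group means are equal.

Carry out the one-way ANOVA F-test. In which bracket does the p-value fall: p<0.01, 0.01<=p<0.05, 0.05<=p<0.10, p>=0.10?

Group means [26.20, 40.40, 51.38], grand mean 41.333
SSB = Σnᵢ(x̄ᵢ−x̄)² = 1956.125; SSW = ΣΣ(x−x̄ᵢ)² = 185.875
MSB = 1956.125/2 = 978.0625; MSW = 185.875/15 = 12.3917
F = MSB/MSW = 78.9291
df = (2, 15)
p-value (upper-tail) = 0.00000
→ bracket: p<0.01

p-value bracket: p<0.01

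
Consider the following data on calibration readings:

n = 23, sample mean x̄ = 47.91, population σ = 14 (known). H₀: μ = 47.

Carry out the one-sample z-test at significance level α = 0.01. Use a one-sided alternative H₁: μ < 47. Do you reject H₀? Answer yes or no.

reject H₀: no

SE = σ/√n = 14/√23 = 2.9192
z = (x̄−μ₀)/SE = (47.91−47)/2.9192 = 0.3117
p-value (one-sided, H₁ less) = 0.62238
At α=0.01: p ≥ α → fail to reject H₀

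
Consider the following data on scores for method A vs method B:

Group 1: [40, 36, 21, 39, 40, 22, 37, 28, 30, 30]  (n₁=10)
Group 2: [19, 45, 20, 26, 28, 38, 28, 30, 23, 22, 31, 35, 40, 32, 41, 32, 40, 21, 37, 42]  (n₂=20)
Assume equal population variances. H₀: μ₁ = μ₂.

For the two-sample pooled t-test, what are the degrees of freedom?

degrees of freedom = 28

df = n₁ + n₂ − 2 = 10 + 20 − 2 = 28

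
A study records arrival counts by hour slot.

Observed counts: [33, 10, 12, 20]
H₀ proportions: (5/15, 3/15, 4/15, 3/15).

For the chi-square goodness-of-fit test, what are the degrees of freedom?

df = k − 1 = 4 − 1 = 3

degrees of freedom = 3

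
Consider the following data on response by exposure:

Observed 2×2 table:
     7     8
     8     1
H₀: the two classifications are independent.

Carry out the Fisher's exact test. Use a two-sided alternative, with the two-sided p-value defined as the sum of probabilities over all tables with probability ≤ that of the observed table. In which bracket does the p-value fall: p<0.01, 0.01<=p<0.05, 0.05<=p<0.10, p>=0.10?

p-value bracket: 0.05<=p<0.10

Margins: r₁=15, r₂=9, c₁=15, c₂=9, n=24
p_obs = C(15,7)·C(9,8)/C(24,15); sum pmf over tables with pmf ≤ p_obs
p-value (two-sided) = 0.08035
→ bracket: 0.05<=p<0.10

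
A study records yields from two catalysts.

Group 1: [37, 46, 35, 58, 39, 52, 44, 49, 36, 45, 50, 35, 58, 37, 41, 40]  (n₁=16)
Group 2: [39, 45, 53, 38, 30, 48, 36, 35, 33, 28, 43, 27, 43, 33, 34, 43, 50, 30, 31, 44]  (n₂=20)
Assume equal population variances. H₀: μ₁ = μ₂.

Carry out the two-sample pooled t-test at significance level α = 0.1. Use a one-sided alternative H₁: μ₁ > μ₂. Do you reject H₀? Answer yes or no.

reject H₀: yes

x̄₁=43.875, s₁=7.728, n₁=16
x̄₂=38.150, s₂=7.631, n₂=20
s_p² = [15·7.728² + 19·7.631²]/34 = 58.8912
SE = √(s_p²·(1/16+1/20)) = 2.5740
t = (43.875−38.150)/2.5740 = 2.2242
df = 34
p-value (one-sided, H₁ greater) = 0.01644
At α=0.1: p < α → reject H₀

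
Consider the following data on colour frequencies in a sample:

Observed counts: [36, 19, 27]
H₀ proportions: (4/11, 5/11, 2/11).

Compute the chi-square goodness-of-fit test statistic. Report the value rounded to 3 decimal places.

n = 82; E_i = n·p_i = [29.82, 37.27, 14.91]
χ² = (36−29.82)²/29.82 + (19−37.27)²/37.27 + (27−14.91)²/14.91 = 20.0451
df = 2

test statistic = 20.045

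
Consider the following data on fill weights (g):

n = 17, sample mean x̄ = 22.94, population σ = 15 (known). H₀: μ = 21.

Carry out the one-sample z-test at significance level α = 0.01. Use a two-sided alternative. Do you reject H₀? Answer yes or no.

SE = σ/√n = 15/√17 = 3.6380
z = (x̄−μ₀)/SE = (22.94−21)/3.6380 = 0.5333
p-value (two-sided) = 0.59386
At α=0.01: p ≥ α → fail to reject H₀

reject H₀: no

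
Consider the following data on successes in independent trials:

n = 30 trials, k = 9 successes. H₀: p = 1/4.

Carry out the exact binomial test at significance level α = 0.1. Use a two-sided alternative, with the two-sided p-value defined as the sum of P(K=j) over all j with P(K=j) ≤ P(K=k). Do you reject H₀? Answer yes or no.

Exact binomial: n=30, k=9, p₀=1/4=0.2500
P(X=j) = C(n,j)·p₀^j·(1−p₀)^(n−j); p = Σ P(X=j) over j with P(X=j) ≤ P(X=9)
p-value (two-sided) = 0.52900
At α=0.1: p ≥ α → fail to reject H₀

reject H₀: no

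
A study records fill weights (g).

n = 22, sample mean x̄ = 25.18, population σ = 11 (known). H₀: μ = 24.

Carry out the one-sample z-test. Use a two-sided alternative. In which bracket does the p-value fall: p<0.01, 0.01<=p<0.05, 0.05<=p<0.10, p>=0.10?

SE = σ/√n = 11/√22 = 2.3452
z = (x̄−μ₀)/SE = (25.18−24)/2.3452 = 0.5032
p-value (two-sided) = 0.61486
→ bracket: p>=0.10

p-value bracket: p>=0.10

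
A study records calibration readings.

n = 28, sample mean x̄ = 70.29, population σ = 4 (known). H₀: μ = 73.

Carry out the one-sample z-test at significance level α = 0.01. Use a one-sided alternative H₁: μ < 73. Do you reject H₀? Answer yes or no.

SE = σ/√n = 4/√28 = 0.7559
z = (x̄−μ₀)/SE = (70.29−73)/0.7559 = -3.5850
p-value (one-sided, H₁ less) = 0.00017
At α=0.01: p < α → reject H₀

reject H₀: yes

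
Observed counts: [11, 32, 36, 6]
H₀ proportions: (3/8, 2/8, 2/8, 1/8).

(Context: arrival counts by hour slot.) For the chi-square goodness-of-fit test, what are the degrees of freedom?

degrees of freedom = 3

df = k − 1 = 4 − 1 = 3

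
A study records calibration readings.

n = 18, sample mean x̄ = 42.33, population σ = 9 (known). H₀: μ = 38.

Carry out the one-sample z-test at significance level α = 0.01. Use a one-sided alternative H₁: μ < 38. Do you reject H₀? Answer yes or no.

reject H₀: no

SE = σ/√n = 9/√18 = 2.1213
z = (x̄−μ₀)/SE = (42.33−38)/2.1213 = 2.0412
p-value (one-sided, H₁ less) = 0.97938
At α=0.01: p ≥ α → fail to reject H₀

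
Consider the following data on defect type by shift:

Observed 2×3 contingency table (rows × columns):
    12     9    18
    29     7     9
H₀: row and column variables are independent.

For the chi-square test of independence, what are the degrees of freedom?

df = (r−1)(c−1) = (2−1)·(3−1) = 2

degrees of freedom = 2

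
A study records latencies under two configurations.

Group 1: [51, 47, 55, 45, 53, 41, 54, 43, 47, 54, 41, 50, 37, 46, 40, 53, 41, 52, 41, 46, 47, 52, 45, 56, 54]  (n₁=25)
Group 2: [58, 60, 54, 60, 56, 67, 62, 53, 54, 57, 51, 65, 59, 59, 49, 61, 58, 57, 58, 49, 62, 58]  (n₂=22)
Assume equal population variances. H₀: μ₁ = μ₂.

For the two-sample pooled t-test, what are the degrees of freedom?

degrees of freedom = 45

df = n₁ + n₂ − 2 = 25 + 22 − 2 = 45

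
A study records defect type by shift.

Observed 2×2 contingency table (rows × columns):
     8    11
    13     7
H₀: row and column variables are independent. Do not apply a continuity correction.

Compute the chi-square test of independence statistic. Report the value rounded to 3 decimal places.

Row totals [19, 20], col totals [21, 18], n=39
χ² = (8−10.23)²/10.23 + (11−8.77)²/8.77 + (13−10.77)²/10.77 + (7−9.23)²/9.23 = 2.0551
df = 1

test statistic = 2.055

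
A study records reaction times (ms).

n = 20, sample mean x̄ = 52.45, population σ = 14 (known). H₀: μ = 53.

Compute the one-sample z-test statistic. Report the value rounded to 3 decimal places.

SE = σ/√n = 14/√20 = 3.1305
z = (x̄−μ₀)/SE = (52.45−53)/3.1305 = -0.1757

test statistic = -0.176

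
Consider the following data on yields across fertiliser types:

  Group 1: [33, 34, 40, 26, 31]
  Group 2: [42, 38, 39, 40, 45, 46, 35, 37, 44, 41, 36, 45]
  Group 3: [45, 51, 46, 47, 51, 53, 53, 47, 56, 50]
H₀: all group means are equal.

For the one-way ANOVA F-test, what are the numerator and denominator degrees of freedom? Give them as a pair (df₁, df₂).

k = 3 groups, N = 27 total
df = (k−1, N−k) = (3−1, 27−3) = (2, 24)

degrees of freedom = [2, 24]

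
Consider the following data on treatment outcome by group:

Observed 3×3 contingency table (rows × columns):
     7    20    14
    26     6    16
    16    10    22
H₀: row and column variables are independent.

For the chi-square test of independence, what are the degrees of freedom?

df = (r−1)(c−1) = (3−1)·(3−1) = 4

degrees of freedom = 4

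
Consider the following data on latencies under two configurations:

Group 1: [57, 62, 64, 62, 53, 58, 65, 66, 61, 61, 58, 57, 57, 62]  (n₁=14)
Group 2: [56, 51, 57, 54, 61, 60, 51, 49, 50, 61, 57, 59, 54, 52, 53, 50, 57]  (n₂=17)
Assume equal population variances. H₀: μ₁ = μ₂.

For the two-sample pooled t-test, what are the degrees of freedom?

df = n₁ + n₂ − 2 = 14 + 17 − 2 = 29

degrees of freedom = 29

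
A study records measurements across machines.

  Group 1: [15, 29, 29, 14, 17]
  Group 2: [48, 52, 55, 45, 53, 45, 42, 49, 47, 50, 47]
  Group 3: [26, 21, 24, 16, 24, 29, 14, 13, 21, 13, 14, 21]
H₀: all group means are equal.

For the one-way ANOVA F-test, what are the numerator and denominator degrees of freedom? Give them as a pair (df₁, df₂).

k = 3 groups, N = 28 total
df = (k−1, N−k) = (3−1, 28−3) = (2, 25)

degrees of freedom = [2, 25]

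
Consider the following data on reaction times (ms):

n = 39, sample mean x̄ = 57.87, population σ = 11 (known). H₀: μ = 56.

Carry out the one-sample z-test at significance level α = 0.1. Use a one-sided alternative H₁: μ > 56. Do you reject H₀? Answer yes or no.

reject H₀: no

SE = σ/√n = 11/√39 = 1.7614
z = (x̄−μ₀)/SE = (57.87−56)/1.7614 = 1.0616
p-value (one-sided, H₁ greater) = 0.14420
At α=0.1: p ≥ α → fail to reject H₀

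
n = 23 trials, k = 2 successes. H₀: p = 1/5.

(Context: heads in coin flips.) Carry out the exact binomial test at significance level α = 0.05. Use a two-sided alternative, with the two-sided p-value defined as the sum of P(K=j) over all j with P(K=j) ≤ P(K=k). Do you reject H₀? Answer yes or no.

Exact binomial: n=23, k=2, p₀=1/5=0.2000
P(X=j) = C(n,j)·p₀^j·(1−p₀)^(n−j); p = Σ P(X=j) over j with P(X=j) ≤ P(X=2)
p-value (two-sided) = 0.29302
At α=0.05: p ≥ α → fail to reject H₀

reject H₀: no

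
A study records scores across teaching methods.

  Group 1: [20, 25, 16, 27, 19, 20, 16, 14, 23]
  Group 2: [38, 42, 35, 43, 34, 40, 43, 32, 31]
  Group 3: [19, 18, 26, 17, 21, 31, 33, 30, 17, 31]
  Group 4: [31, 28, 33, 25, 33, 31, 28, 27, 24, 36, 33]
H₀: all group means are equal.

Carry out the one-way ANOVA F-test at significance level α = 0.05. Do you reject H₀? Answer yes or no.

reject H₀: yes

Group means [20.00, 37.56, 24.30, 29.91], grand mean 27.949
SSB = Σnᵢ(x̄ᵢ−x̄)² = 1574.666; SSW = ΣΣ(x−x̄ᵢ)² = 859.231
MSB = 1574.666/3 = 524.8887; MSW = 859.231/35 = 24.5495
F = MSB/MSW = 21.3809
df = (3, 35)
p-value (upper-tail) = 0.00000
At α=0.05: p < α → reject H₀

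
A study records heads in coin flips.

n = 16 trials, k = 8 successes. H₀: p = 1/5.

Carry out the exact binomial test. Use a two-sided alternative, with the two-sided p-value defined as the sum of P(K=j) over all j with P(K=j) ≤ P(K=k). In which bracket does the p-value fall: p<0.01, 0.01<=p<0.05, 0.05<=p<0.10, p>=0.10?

Exact binomial: n=16, k=8, p₀=1/5=0.2000
P(X=j) = C(n,j)·p₀^j·(1−p₀)^(n−j); p = Σ P(X=j) over j with P(X=j) ≤ P(X=8)
p-value (two-sided) = 0.00700
→ bracket: p<0.01

p-value bracket: p<0.01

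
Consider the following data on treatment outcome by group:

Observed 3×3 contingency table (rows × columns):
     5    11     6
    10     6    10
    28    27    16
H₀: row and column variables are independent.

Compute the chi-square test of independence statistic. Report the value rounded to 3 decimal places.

test statistic = 5.533

Row totals [22, 26, 71], col totals [43, 44, 32], n=119
χ² = (5−7.95)²/7.95 + (11−8.13)²/8.13 + (6−5.92)²/5.92 + (10−9.39)²/9.39 + (6−9.61)²/9.61 + (10−6.99)²/6.99 + (28−25.66)²/25.66 + (27−26.25)²/26.25 + (16−19.09)²/19.09 = 5.5331
df = 4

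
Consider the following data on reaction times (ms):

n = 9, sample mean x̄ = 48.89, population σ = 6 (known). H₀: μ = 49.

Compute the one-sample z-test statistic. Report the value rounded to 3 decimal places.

SE = σ/√n = 6/√9 = 2.0000
z = (x̄−μ₀)/SE = (48.89−49)/2.0000 = -0.0550

test statistic = -0.055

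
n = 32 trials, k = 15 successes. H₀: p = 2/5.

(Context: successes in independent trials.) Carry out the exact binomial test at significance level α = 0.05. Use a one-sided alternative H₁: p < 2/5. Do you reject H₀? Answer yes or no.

reject H₀: no

Exact binomial: n=32, k=15, p₀=2/5=0.4000
P(X≤15) from Σ C(n,i)·p₀^i·(1−p₀)^(n−i)
p-value (one-sided, H₁ less) = 0.83520
At α=0.05: p ≥ α → fail to reject H₀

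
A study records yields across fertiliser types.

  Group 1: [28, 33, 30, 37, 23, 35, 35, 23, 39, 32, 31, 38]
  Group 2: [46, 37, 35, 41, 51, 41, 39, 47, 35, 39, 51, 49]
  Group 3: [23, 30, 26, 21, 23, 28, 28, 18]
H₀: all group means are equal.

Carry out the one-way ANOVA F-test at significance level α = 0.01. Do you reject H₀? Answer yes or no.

reject H₀: yes

Group means [32.00, 42.58, 24.62], grand mean 34.125
SSB = Σnᵢ(x̄ᵢ−x̄)² = 1634.708; SSW = ΣΣ(x−x̄ᵢ)² = 818.792
MSB = 1634.708/2 = 817.3542; MSW = 818.792/29 = 28.2342
F = MSB/MSW = 28.9491
df = (2, 29)
p-value (upper-tail) = 0.00000
At α=0.01: p < α → reject H₀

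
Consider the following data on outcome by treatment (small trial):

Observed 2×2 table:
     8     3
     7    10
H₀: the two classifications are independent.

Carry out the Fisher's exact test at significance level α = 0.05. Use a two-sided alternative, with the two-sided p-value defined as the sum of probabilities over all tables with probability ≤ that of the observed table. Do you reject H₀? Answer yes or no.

reject H₀: no

Margins: r₁=11, r₂=17, c₁=15, c₂=13, n=28
p_obs = C(11,8)·C(17,7)/C(28,15); sum pmf over tables with pmf ≤ p_obs
p-value (two-sided) = 0.13673
At α=0.05: p ≥ α → fail to reject H₀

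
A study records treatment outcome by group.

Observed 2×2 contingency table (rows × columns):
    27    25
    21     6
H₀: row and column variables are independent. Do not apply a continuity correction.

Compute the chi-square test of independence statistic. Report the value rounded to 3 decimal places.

test statistic = 4.983

Row totals [52, 27], col totals [48, 31], n=79
χ² = (27−31.59)²/31.59 + (25−20.41)²/20.41 + (21−16.41)²/16.41 + (6−10.59)²/10.59 = 4.9828
df = 1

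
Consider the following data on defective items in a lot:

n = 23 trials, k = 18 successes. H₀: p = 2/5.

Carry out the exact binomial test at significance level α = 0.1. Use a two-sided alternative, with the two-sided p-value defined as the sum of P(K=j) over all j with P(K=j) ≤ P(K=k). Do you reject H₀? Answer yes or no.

Exact binomial: n=23, k=18, p₀=2/5=0.4000
P(X=j) = C(n,j)·p₀^j·(1−p₀)^(n−j); p = Σ P(X=j) over j with P(X=j) ≤ P(X=18)
p-value (two-sided) = 0.00034
At α=0.1: p < α → reject H₀

reject H₀: yes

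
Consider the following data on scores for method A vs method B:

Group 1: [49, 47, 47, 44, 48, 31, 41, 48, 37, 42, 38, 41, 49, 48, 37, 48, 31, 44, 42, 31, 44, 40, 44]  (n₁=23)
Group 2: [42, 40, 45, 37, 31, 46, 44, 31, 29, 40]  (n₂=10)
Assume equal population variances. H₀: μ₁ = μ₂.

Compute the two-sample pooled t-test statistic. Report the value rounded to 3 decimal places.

x̄₁=42.217, s₁=5.807, n₁=23
x̄₂=38.500, s₂=6.241, n₂=10
s_p² = [22·5.807² + 9·6.241²]/31 = 35.2391
SE = √(s_p²·(1/23+1/10)) = 2.2486
t = (42.217−38.500)/2.2486 = 1.6532
df = 31

test statistic = 1.653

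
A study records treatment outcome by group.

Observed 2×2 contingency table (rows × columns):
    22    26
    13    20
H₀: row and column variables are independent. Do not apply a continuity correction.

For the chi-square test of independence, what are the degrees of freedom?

degrees of freedom = 1

df = (r−1)(c−1) = (2−1)·(2−1) = 1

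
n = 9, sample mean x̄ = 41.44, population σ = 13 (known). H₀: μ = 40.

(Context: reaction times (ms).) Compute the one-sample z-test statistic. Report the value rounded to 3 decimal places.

SE = σ/√n = 13/√9 = 4.3333
z = (x̄−μ₀)/SE = (41.44−40)/4.3333 = 0.3323

test statistic = 0.332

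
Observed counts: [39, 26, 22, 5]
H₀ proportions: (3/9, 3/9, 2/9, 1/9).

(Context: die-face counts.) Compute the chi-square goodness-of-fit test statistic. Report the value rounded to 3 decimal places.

n = 92; E_i = n·p_i = [30.67, 30.67, 20.44, 10.22]
χ² = (39−30.67)²/30.67 + (26−30.67)²/30.67 + (22−20.44)²/20.44 + (5−10.22)²/10.22 = 5.7609
df = 3

test statistic = 5.761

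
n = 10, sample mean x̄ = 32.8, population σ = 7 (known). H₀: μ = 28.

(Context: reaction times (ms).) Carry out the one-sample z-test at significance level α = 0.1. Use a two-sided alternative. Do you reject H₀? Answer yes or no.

reject H₀: yes

SE = σ/√n = 7/√10 = 2.2136
z = (x̄−μ₀)/SE = (32.8−28)/2.2136 = 2.1684
p-value (two-sided) = 0.03013
At α=0.1: p < α → reject H₀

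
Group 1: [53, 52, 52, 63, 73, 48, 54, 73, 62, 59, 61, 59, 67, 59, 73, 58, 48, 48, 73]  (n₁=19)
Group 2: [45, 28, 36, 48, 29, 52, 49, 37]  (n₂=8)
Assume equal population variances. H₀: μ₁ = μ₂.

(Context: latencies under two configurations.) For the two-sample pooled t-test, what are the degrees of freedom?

df = n₁ + n₂ − 2 = 19 + 8 − 2 = 25

degrees of freedom = 25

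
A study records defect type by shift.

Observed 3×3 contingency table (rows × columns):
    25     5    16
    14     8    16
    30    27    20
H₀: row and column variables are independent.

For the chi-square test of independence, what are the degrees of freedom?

df = (r−1)(c−1) = (3−1)·(3−1) = 4

degrees of freedom = 4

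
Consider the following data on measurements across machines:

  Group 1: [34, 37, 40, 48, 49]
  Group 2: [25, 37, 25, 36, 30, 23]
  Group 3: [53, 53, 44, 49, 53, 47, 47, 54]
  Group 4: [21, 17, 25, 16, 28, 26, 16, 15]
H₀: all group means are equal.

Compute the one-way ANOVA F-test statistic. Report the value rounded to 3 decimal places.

test statistic = 46.153

Group means [41.60, 29.33, 50.00, 20.50], grand mean 35.111
SSB = Σnᵢ(x̄ᵢ−x̄)² = 3892.133; SSW = ΣΣ(x−x̄ᵢ)² = 646.533
MSB = 3892.133/3 = 1297.3778; MSW = 646.533/23 = 28.1101
F = MSB/MSW = 46.1534
df = (3, 23)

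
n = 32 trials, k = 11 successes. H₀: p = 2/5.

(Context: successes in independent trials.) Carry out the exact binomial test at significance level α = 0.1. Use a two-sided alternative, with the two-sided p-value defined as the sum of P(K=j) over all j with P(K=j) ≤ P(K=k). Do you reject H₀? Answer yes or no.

reject H₀: no

Exact binomial: n=32, k=11, p₀=2/5=0.4000
P(X=j) = C(n,j)·p₀^j·(1−p₀)^(n−j); p = Σ P(X=j) over j with P(X=j) ≤ P(X=11)
p-value (two-sided) = 0.59092
At α=0.1: p ≥ α → fail to reject H₀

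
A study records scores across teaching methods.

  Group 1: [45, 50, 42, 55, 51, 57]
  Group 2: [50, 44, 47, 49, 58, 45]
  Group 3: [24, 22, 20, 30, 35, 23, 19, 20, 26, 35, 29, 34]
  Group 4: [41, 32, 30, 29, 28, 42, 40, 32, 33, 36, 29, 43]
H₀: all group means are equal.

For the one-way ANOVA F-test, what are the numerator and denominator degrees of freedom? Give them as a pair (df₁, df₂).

k = 4 groups, N = 36 total
df = (k−1, N−k) = (4−1, 36−4) = (3, 32)

degrees of freedom = [3, 32]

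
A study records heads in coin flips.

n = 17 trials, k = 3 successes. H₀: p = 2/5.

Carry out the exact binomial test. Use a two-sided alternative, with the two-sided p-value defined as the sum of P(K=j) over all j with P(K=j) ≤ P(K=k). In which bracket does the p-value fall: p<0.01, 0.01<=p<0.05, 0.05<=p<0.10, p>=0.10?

Exact binomial: n=17, k=3, p₀=2/5=0.4000
P(X=j) = C(n,j)·p₀^j·(1−p₀)^(n−j); p = Σ P(X=j) over j with P(X=j) ≤ P(X=3)
p-value (two-sided) = 0.08124
→ bracket: 0.05<=p<0.10

p-value bracket: 0.05<=p<0.10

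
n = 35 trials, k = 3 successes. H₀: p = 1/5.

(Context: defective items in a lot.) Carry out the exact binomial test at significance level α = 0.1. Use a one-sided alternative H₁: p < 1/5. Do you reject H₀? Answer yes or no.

Exact binomial: n=35, k=3, p₀=1/5=0.2000
P(X≤3) from Σ C(n,i)·p₀^i·(1−p₀)^(n−i)
p-value (one-sided, H₁ less) = 0.06052
At α=0.1: p < α → reject H₀

reject H₀: yes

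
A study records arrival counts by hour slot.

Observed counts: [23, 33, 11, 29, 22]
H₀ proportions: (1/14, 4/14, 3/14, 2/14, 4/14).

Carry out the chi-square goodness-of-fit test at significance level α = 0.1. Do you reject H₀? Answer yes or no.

n = 118; E_i = n·p_i = [8.43, 33.71, 25.29, 16.86, 33.71]
χ² = (23−8.43)²/8.43 + (33−33.71)²/33.71 + (11−25.29)²/25.29 + (29−16.86)²/16.86 + (22−33.71)²/33.71 = 46.0946
df = 4
p-value (upper-tail) = 0.00000
At α=0.1: p < α → reject H₀

reject H₀: yes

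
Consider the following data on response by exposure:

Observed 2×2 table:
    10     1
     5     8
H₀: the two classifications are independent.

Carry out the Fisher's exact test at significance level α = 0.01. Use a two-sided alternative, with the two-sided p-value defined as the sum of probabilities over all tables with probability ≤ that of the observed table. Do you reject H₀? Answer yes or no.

Margins: r₁=11, r₂=13, c₁=15, c₂=9, n=24
p_obs = C(11,10)·C(13,5)/C(24,15); sum pmf over tables with pmf ≤ p_obs
p-value (two-sided) = 0.01306
At α=0.01: p ≥ α → fail to reject H₀

reject H₀: no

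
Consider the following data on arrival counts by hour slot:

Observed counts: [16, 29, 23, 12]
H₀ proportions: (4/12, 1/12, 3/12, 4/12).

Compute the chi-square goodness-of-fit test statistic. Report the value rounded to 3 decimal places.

n = 80; E_i = n·p_i = [26.67, 6.67, 20.00, 26.67]
χ² = (16−26.67)²/26.67 + (29−6.67)²/6.67 + (23−20.00)²/20.00 + (12−26.67)²/26.67 = 87.6000
df = 3

test statistic = 87.600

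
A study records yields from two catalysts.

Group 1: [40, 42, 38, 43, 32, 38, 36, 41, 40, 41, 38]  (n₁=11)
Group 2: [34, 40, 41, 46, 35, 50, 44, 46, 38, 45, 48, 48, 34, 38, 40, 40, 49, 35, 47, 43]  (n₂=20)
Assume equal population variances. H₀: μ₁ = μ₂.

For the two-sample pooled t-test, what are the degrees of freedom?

df = n₁ + n₂ − 2 = 11 + 20 − 2 = 29

degrees of freedom = 29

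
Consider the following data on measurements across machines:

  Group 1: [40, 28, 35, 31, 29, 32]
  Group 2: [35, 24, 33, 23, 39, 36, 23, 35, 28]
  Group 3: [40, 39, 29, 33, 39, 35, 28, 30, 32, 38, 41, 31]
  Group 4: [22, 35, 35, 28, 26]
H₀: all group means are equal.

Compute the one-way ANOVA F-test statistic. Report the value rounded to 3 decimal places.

test statistic = 1.619

Group means [32.50, 30.67, 34.58, 29.20], grand mean 32.250
SSB = Σnᵢ(x̄ᵢ−x̄)² = 134.783; SSW = ΣΣ(x−x̄ᵢ)² = 777.217
MSB = 134.783/3 = 44.9278; MSW = 777.217/28 = 27.7577
F = MSB/MSW = 1.6186
df = (3, 28)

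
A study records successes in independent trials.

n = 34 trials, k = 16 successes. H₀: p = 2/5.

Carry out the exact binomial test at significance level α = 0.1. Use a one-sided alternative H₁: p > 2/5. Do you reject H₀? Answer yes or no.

reject H₀: no

Exact binomial: n=34, k=16, p₀=2/5=0.4000
P(X≥16) from Σ C(n,i)·p₀^i·(1−p₀)^(n−i)
p-value (one-sided, H₁ greater) = 0.25117
At α=0.1: p ≥ α → fail to reject H₀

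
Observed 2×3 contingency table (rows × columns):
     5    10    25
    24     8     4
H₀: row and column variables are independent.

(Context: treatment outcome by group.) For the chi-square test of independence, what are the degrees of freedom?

df = (r−1)(c−1) = (2−1)·(3−1) = 2

degrees of freedom = 2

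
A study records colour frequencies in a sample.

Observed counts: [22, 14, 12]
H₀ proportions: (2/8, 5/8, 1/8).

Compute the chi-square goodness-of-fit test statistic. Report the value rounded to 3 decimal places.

n = 48; E_i = n·p_i = [12.00, 30.00, 6.00]
χ² = (22−12.00)²/12.00 + (14−30.00)²/30.00 + (12−6.00)²/6.00 = 22.8667
df = 2

test statistic = 22.867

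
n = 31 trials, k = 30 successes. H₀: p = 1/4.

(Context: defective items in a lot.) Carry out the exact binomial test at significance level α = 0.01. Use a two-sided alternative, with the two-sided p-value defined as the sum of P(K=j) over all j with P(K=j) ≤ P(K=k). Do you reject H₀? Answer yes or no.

reject H₀: yes

Exact binomial: n=31, k=30, p₀=1/4=0.2500
P(X=j) = C(n,j)·p₀^j·(1−p₀)^(n−j); p = Σ P(X=j) over j with P(X=j) ≤ P(X=30)
p-value (two-sided) = 0.00000
At α=0.01: p < α → reject H₀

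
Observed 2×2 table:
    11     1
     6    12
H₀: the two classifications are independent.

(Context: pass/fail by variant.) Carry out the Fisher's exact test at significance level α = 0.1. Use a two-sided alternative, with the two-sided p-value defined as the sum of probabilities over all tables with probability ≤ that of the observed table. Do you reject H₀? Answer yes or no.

reject H₀: yes

Margins: r₁=12, r₂=18, c₁=17, c₂=13, n=30
p_obs = C(12,11)·C(18,6)/C(30,17); sum pmf over tables with pmf ≤ p_obs
p-value (two-sided) = 0.00240
At α=0.1: p < α → reject H₀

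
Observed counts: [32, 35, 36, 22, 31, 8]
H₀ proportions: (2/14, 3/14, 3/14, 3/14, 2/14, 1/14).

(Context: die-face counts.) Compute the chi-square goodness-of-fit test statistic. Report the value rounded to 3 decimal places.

n = 164; E_i = n·p_i = [23.43, 35.14, 35.14, 35.14, 23.43, 11.71]
χ² = (32−23.43)²/23.43 + (35−35.14)²/35.14 + (36−35.14)²/35.14 + (22−35.14)²/35.14 + (31−23.43)²/23.43 + (8−11.71)²/11.71 = 11.6972
df = 5

test statistic = 11.697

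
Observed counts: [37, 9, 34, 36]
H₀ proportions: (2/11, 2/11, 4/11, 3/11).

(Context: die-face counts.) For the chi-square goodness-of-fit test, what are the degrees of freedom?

df = k − 1 = 4 − 1 = 3

degrees of freedom = 3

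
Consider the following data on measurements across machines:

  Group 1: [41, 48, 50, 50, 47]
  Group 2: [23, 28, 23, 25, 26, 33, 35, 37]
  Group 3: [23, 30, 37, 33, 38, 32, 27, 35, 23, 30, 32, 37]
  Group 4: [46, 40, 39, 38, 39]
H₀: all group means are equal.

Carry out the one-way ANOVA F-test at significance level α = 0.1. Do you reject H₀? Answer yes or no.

Group means [47.20, 28.75, 31.42, 40.40], grand mean 34.833
SSB = Σnᵢ(x̄ᵢ−x̄)² = 1355.750; SSW = ΣΣ(x−x̄ᵢ)² = 596.417
MSB = 1355.750/3 = 451.9167; MSW = 596.417/26 = 22.9391
F = MSB/MSW = 19.7007
df = (3, 26)
p-value (upper-tail) = 0.00000
At α=0.1: p < α → reject H₀

reject H₀: yes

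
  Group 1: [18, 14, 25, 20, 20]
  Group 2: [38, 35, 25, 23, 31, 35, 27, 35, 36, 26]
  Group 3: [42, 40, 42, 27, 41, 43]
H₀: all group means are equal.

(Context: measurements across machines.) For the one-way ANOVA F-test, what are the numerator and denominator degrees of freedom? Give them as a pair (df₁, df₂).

degrees of freedom = [2, 18]

k = 3 groups, N = 21 total
df = (k−1, N−k) = (3−1, 21−3) = (2, 18)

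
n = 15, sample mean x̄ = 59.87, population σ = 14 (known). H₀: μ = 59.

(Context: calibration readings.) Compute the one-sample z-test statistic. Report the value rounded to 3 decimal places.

SE = σ/√n = 14/√15 = 3.6148
z = (x̄−μ₀)/SE = (59.87−59)/3.6148 = 0.2407

test statistic = 0.241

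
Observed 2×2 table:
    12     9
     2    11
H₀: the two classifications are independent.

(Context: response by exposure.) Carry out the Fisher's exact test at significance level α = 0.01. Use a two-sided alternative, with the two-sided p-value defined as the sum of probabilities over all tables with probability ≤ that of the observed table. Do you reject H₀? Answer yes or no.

Margins: r₁=21, r₂=13, c₁=14, c₂=20, n=34
p_obs = C(21,12)·C(13,2)/C(34,14); sum pmf over tables with pmf ≤ p_obs
p-value (two-sided) = 0.03021
At α=0.01: p ≥ α → fail to reject H₀

reject H₀: no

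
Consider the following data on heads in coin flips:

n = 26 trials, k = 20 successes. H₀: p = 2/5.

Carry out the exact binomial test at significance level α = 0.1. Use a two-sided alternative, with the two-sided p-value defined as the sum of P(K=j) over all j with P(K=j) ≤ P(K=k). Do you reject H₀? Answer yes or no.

Exact binomial: n=26, k=20, p₀=2/5=0.4000
P(X=j) = C(n,j)·p₀^j·(1−p₀)^(n−j); p = Σ P(X=j) over j with P(X=j) ≤ P(X=20)
p-value (two-sided) = 0.00018
At α=0.1: p < α → reject H₀

reject H₀: yes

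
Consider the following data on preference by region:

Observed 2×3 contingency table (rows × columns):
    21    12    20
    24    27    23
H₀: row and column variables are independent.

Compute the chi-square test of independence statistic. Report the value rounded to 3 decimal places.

test statistic = 2.782

Row totals [53, 74], col totals [45, 39, 43], n=127
χ² = (21−18.78)²/18.78 + (12−16.28)²/16.28 + (20−17.94)²/17.94 + (24−26.22)²/26.22 + (27−22.72)²/22.72 + (23−25.06)²/25.06 = 2.7822
df = 2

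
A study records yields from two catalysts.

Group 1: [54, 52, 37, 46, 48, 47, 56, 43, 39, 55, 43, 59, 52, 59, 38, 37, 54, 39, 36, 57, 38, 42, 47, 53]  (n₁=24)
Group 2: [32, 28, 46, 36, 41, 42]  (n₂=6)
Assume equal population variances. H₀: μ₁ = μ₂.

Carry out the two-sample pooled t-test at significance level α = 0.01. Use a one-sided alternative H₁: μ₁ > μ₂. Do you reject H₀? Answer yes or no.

reject H₀: yes

x̄₁=47.125, s₁=7.765, n₁=24
x̄₂=37.500, s₂=6.745, n₂=6
s_p² = [23·7.765² + 5·6.745²]/28 = 57.6473
SE = √(s_p²·(1/24+1/6)) = 3.4655
t = (47.125−37.500)/3.4655 = 2.7774
df = 28
p-value (one-sided, H₁ greater) = 0.00483
At α=0.01: p < α → reject H₀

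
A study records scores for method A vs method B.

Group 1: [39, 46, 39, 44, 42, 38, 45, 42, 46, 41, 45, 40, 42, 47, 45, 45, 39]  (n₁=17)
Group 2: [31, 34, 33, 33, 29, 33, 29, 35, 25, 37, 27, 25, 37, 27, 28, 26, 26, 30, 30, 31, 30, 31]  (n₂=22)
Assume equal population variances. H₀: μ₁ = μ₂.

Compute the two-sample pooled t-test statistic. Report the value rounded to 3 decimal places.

test statistic = 11.460

x̄₁=42.647, s₁=2.936, n₁=17
x̄₂=30.318, s₂=3.604, n₂=22
s_p² = [16·2.936² + 21·3.604²]/37 = 11.0988
SE = √(s_p²·(1/17+1/22)) = 1.0758
t = (42.647−30.318)/1.0758 = 11.4601
df = 37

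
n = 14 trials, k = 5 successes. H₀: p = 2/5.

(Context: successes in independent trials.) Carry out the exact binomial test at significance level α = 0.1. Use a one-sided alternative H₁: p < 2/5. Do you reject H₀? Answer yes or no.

reject H₀: no

Exact binomial: n=14, k=5, p₀=2/5=0.4000
P(X≤5) from Σ C(n,i)·p₀^i·(1−p₀)^(n−i)
p-value (one-sided, H₁ less) = 0.48585
At α=0.1: p ≥ α → fail to reject H₀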